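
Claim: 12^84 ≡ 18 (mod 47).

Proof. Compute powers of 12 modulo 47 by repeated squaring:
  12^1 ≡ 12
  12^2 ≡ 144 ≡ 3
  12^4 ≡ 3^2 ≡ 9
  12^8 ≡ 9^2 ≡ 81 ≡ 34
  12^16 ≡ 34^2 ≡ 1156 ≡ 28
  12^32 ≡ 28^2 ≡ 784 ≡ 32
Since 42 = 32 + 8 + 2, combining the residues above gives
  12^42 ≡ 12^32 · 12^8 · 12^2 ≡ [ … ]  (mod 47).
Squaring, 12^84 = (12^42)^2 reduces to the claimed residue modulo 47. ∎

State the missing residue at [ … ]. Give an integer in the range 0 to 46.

21

12^32 · 12^8 · 12^2 ≡ 32 · 34 · 3 = 3264.
3264 mod 47 = 21, so 12^42 ≡ 21 (mod 47).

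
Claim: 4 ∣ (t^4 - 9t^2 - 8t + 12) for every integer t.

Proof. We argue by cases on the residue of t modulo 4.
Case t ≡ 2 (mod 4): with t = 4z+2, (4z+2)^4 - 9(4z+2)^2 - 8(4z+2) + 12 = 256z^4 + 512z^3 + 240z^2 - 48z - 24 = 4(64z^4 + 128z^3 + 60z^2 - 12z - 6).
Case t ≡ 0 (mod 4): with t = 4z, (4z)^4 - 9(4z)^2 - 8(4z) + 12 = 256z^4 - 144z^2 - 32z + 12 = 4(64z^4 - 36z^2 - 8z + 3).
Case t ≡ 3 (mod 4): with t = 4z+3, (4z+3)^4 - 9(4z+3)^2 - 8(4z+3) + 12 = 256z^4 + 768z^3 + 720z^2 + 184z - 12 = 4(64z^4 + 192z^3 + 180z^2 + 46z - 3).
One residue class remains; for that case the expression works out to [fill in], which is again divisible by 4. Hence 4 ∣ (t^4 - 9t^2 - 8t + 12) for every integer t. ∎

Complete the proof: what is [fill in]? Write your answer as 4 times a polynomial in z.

The residues treated are {2, 0, 3}, so the missing case is t ≡ 1 (mod 4); write t = 4z+1.
Then (4z+1)^4 - 9(4z+1)^2 - 8(4z+1) + 12 = 256z^4 + 256z^3 - 48z^2 - 88z - 4 = 4(64z^4 + 64z^3 - 12z^2 - 22z - 1).

4(64z^4 + 64z^3 - 12z^2 - 22z - 1)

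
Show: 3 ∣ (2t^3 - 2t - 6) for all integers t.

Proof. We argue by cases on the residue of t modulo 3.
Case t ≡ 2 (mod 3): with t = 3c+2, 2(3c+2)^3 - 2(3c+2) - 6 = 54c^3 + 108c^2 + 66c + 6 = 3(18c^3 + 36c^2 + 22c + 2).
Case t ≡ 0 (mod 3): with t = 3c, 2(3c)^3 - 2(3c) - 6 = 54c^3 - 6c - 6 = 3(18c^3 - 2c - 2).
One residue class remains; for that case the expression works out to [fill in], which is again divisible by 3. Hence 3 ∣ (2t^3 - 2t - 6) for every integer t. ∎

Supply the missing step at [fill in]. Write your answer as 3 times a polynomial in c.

3(18c^3 + 18c^2 + 4c - 2)

The residues treated are {2, 0}, so the missing case is t ≡ 1 (mod 3); write t = 3c+1.
Then 2(3c+1)^3 - 2(3c+1) - 6 = 54c^3 + 54c^2 + 12c - 6 = 3(18c^3 + 18c^2 + 4c - 2).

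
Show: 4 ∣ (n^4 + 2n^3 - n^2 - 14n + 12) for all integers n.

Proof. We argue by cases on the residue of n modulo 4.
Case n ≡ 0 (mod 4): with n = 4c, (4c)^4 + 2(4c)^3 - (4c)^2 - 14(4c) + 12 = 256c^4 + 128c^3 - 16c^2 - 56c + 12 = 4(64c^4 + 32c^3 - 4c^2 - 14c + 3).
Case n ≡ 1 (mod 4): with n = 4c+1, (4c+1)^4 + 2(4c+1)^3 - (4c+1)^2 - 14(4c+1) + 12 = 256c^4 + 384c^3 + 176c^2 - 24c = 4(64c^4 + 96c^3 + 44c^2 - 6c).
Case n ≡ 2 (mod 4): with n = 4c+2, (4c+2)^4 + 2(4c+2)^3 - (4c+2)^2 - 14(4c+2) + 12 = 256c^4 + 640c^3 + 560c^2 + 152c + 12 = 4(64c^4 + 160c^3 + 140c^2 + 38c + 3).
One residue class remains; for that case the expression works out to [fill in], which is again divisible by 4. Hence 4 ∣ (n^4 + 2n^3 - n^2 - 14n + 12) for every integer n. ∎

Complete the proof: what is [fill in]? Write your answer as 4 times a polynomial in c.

The residues treated are {0, 1, 2}, so the missing case is n ≡ 3 (mod 4); write n = 4c+3.
Then (4c+3)^4 + 2(4c+3)^3 - (4c+3)^2 - 14(4c+3) + 12 = 256c^4 + 896c^3 + 1136c^2 + 568c + 96 = 4(64c^4 + 224c^3 + 284c^2 + 142c + 24).

4(64c^4 + 224c^3 + 284c^2 + 142c + 24)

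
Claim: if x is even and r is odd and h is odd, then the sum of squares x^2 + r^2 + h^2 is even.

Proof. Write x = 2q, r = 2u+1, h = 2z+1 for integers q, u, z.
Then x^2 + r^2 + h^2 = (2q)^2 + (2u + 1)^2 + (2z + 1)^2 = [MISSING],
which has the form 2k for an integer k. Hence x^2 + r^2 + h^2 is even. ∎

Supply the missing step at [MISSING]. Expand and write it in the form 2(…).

Expanding: (2q)^2 + (2u + 1)^2 + (2z + 1)^2 = 4q^2 + 4u^2 + 4u + 4z^2 + 4z + 2.
Every term is even; pulling out the factor of 2 gives 2(2q^2 + 2u^2 + 2u + 2z^2 + 2z + 1).

2(2q^2 + 2u^2 + 2u + 2z^2 + 2z + 1)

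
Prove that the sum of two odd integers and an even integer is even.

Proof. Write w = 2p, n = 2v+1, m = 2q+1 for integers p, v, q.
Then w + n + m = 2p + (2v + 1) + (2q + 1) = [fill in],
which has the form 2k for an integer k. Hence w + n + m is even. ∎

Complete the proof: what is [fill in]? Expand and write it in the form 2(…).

2(p + q + v + 1)

2p + (2v + 1) + (2q + 1) = 2p + 2q + 2v + 2
= 2(p + q + v + 1).
Since p + q + v + 1 is an integer, the sum is of the form 2k for an integer k.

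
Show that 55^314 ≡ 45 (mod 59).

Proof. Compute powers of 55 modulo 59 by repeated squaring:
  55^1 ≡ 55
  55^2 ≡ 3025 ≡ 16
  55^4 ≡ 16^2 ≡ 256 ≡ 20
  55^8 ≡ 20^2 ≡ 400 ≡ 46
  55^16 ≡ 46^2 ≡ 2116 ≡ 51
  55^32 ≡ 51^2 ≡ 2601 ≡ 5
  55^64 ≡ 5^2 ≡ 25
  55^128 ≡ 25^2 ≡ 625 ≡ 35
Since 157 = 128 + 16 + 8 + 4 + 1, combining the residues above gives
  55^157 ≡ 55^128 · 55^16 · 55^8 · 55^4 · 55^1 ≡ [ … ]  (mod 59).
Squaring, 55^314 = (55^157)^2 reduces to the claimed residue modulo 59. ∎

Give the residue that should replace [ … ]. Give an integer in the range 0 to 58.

24

Multiply the listed residues: 35 · 51 · 46 · 20 · 55 = 1785 → 82110 → 1642200 → 90321000.
Reducing modulo 59: 90321000 = 1530864·59 + 24, so 55^157 ≡ 24.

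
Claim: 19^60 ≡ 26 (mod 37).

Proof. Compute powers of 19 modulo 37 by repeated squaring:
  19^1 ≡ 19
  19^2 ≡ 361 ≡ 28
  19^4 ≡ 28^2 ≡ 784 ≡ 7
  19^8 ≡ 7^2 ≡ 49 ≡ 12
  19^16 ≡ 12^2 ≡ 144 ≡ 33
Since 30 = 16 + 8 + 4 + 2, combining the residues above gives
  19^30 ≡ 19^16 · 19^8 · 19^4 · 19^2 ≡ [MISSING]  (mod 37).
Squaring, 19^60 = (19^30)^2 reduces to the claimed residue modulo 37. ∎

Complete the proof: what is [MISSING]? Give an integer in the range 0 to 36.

19^16 · 19^8 · 19^4 · 19^2 ≡ 33 · 12 · 7 · 28 = 77616.
77616 mod 37 = 27, so 19^30 ≡ 27 (mod 37).

27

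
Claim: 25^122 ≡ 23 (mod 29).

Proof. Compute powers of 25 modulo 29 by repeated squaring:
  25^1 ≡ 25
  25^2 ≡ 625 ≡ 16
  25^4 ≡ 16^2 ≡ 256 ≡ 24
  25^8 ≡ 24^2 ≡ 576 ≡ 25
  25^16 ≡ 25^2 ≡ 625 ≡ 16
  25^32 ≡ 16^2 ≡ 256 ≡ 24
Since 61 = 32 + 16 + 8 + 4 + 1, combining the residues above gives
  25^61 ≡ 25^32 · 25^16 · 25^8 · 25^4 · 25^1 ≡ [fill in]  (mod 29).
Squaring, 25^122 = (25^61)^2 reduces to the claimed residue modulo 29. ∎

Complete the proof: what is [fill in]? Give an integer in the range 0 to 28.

25^32 · 25^16 · 25^8 · 25^4 · 25^1 ≡ 24 · 16 · 25 · 24 · 25 = 5760000.
5760000 mod 29 = 20, so 25^61 ≡ 20 (mod 29).

20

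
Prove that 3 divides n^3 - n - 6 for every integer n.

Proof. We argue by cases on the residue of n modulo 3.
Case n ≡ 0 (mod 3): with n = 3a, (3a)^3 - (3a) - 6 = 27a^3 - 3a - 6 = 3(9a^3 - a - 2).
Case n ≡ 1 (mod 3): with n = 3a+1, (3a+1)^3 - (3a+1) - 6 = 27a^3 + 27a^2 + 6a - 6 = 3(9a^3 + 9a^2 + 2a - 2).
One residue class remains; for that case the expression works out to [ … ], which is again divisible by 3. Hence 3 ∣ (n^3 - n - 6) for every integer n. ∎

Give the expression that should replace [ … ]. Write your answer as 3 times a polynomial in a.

3(9a^3 + 18a^2 + 11a)

The residues treated are {0, 1}, so the missing case is n ≡ 2 (mod 3); write n = 3a+2.
Then (3a+2)^3 - (3a+2) - 6 = 27a^3 + 54a^2 + 33a = 3(9a^3 + 18a^2 + 11a).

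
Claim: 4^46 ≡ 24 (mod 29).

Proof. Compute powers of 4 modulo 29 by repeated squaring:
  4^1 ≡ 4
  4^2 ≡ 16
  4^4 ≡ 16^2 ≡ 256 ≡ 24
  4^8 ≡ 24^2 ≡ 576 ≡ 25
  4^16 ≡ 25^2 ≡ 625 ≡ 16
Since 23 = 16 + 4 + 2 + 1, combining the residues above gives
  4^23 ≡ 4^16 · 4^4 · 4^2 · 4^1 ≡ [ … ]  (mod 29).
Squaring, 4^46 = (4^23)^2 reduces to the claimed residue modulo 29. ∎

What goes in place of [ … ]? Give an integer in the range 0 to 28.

13

Multiply the listed residues: 16 · 24 · 16 · 4 = 384 → 6144 → 24576.
Reducing modulo 29: 24576 = 847·29 + 13, so 4^23 ≡ 13.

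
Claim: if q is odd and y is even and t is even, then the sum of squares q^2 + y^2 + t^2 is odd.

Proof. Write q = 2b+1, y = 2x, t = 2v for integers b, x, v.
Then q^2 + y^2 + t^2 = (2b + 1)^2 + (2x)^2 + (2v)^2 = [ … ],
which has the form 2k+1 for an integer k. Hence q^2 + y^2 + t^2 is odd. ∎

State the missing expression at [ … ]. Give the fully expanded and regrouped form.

(2b + 1)^2 + (2x)^2 + (2v)^2 = 4b^2 + 4b + 4v^2 + 4x^2 + 1
= 2(2b^2 + 2b + 2v^2 + 2x^2) + 1.
Since 2b^2 + 2b + 2v^2 + 2x^2 is an integer, the sum of squares is of the form 2k+1 for an integer k.

2(2b^2 + 2b + 2v^2 + 2x^2) + 1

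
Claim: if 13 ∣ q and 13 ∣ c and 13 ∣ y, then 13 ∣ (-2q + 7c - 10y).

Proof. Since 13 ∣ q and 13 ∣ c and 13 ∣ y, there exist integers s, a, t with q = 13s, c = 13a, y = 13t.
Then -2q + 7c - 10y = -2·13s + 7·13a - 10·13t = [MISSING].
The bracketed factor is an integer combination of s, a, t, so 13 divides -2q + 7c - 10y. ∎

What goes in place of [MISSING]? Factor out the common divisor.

13(7a - 2s - 10t)

Pull the common 13 out of every term: -2·13s + 7·13a - 10·13t = 13(7a - 2s - 10t).
7a - 2s - 10t is an integer, which exhibits the divisibility.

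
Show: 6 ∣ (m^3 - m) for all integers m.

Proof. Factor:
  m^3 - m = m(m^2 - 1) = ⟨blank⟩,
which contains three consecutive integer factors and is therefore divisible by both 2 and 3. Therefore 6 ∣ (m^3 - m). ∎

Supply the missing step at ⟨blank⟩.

(m - 1)m(m + 1)

m(m^2 - 1) = m(m - 1)(m + 1) = (m - 1)m(m + 1).
These three factors are consecutive integers, so their product is divisible by 6.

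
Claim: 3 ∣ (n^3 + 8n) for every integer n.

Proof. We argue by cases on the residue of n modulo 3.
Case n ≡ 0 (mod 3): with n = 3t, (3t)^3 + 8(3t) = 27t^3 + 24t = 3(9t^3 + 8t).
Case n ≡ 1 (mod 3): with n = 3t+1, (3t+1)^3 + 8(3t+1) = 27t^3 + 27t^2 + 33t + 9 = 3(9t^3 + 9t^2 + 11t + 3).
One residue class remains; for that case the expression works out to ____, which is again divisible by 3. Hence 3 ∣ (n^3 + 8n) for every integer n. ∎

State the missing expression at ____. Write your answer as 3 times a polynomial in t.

The residues treated are {0, 1}, so the missing case is n ≡ 2 (mod 3); write n = 3t+2.
Then (3t+2)^3 + 8(3t+2) = 27t^3 + 54t^2 + 60t + 24 = 3(9t^3 + 18t^2 + 20t + 8).

3(9t^3 + 18t^2 + 20t + 8)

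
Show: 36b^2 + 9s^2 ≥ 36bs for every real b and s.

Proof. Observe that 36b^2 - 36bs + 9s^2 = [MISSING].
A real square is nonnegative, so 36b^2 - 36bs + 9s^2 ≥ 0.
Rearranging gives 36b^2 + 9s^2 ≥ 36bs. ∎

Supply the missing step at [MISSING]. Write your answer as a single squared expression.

(6b - 3s)^2

36b^2 - 36bs + 9s^2 is a perfect-square trinomial: the outer terms are (6b)^2 and (3s)^2, and the cross term is -2·6b·3s.
So 36b^2 - 36bs + 9s^2 = (6b - 3s)^2 ≥ 0.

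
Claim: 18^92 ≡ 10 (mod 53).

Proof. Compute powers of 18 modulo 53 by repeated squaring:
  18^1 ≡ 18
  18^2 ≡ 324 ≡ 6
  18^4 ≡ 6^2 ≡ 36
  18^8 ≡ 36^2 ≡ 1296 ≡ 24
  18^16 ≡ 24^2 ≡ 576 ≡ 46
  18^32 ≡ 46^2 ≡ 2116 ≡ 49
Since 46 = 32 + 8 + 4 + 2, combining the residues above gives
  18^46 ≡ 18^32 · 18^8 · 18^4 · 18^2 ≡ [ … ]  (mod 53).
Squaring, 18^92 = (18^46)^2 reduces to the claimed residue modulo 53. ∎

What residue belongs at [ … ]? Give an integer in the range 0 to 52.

40

Multiply the listed residues: 49 · 24 · 36 · 6 = 1176 → 42336 → 254016.
Reducing modulo 53: 254016 = 4792·53 + 40, so 18^46 ≡ 40.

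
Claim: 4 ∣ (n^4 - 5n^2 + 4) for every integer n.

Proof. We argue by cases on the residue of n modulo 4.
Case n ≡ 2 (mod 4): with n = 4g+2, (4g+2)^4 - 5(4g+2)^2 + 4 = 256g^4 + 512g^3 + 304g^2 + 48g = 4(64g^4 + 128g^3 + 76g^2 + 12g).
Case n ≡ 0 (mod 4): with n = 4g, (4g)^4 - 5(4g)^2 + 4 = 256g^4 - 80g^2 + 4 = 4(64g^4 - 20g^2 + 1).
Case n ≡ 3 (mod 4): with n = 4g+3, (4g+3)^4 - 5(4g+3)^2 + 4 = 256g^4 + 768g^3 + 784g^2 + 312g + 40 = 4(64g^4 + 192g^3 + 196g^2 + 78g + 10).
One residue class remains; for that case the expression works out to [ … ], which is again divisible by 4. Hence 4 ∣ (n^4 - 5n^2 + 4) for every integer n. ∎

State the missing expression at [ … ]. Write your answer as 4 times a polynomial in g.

The residues treated are {2, 0, 3}, so the missing case is n ≡ 1 (mod 4); write n = 4g+1.
Then (4g+1)^4 - 5(4g+1)^2 + 4 = 256g^4 + 256g^3 + 16g^2 - 24g = 4(64g^4 + 64g^3 + 4g^2 - 6g).

4(64g^4 + 64g^3 + 4g^2 - 6g)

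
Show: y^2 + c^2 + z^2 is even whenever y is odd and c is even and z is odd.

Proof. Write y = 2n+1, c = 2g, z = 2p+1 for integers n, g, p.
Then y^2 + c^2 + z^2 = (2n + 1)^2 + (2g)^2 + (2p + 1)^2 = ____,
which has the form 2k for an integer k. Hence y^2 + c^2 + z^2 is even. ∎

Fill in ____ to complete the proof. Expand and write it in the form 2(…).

(2n + 1)^2 + (2g)^2 + (2p + 1)^2 = 4g^2 + 4n^2 + 4n + 4p^2 + 4p + 2
= 2(2g^2 + 2n^2 + 2n + 2p^2 + 2p + 1).
Since 2g^2 + 2n^2 + 2n + 2p^2 + 2p + 1 is an integer, the sum of squares is of the form 2k for an integer k.

2(2g^2 + 2n^2 + 2n + 2p^2 + 2p + 1)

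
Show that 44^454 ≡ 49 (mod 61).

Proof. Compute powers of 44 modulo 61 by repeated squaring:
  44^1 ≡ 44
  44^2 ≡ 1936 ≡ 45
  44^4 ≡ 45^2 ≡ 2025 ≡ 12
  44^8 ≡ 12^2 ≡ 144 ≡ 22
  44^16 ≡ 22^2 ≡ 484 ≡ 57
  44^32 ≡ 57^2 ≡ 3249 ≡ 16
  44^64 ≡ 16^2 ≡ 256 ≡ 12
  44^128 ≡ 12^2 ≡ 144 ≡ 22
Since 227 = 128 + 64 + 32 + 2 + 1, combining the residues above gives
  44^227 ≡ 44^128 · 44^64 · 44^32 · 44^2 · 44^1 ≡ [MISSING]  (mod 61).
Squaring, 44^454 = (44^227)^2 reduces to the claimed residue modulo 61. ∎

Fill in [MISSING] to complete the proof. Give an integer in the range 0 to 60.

44^128 · 44^64 · 44^32 · 44^2 · 44^1 ≡ 22 · 12 · 16 · 45 · 44 = 8363520.
8363520 mod 61 = 54, so 44^227 ≡ 54 (mod 61).

54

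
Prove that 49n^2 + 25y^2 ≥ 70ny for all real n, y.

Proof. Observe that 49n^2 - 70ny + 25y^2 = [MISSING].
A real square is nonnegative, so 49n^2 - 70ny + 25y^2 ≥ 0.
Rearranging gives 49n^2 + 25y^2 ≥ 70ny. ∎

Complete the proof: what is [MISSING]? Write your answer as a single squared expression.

49n^2 - 70ny + 25y^2 is a perfect-square trinomial: the outer terms are (7n)^2 and (5y)^2, and the cross term is -2·7n·5y.
So 49n^2 - 70ny + 25y^2 = (7n - 5y)^2 ≥ 0.

(7n - 5y)^2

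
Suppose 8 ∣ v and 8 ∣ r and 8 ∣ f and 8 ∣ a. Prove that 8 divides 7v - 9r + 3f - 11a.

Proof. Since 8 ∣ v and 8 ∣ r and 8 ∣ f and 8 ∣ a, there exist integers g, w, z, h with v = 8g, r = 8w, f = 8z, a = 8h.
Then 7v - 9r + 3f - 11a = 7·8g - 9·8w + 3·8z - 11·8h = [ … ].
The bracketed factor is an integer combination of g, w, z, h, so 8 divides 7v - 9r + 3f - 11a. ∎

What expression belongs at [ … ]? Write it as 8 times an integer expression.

8(7g - 11h - 9w + 3z)

Each term has a factor of 8: 7·8g - 9·8w + 3·8z - 11·8h = 8·(7g - 11h - 9w + 3z).
Since 7g - 11h - 9w + 3z is an integer, 8 ∣ (7v - 9r + 3f - 11a).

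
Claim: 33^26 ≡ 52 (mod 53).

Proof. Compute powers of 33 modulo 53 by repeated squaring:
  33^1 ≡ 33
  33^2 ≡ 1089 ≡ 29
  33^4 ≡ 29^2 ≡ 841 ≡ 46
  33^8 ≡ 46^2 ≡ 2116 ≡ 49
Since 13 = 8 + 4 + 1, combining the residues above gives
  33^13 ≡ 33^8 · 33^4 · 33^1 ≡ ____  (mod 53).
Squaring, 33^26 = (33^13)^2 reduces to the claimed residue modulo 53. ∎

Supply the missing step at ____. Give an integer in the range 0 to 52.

23

Multiply the listed residues: 49 · 46 · 33 = 2254 → 74382.
Reducing modulo 53: 74382 = 1403·53 + 23, so 33^13 ≡ 23.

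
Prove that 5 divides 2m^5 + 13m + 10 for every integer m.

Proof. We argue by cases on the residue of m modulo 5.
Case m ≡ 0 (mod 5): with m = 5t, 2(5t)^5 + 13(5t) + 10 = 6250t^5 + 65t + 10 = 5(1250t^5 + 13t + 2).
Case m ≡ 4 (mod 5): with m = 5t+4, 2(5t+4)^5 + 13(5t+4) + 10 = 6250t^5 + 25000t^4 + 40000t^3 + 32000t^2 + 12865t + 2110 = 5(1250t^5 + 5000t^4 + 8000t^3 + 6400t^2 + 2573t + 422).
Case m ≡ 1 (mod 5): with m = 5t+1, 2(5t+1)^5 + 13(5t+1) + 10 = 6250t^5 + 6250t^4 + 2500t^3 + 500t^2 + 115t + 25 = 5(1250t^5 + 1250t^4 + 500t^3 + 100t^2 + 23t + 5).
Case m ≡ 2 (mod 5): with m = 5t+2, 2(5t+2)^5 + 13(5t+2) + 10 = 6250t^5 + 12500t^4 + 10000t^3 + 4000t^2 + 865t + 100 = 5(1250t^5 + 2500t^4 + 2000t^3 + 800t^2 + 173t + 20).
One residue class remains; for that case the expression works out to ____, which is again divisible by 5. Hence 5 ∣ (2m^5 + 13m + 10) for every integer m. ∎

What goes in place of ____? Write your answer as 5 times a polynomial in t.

Only m ≡ 3 (mod 5) is unaccounted for. Put m = 5t+3:
2(5t+3)^5 + 13(5t+3) + 10 expands to 6250t^5 + 18750t^4 + 22500t^3 + 13500t^2 + 4115t + 535,
and factoring out 5 leaves 5(1250t^5 + 3750t^4 + 4500t^3 + 2700t^2 + 823t + 107).

5(1250t^5 + 3750t^4 + 4500t^3 + 2700t^2 + 823t + 107)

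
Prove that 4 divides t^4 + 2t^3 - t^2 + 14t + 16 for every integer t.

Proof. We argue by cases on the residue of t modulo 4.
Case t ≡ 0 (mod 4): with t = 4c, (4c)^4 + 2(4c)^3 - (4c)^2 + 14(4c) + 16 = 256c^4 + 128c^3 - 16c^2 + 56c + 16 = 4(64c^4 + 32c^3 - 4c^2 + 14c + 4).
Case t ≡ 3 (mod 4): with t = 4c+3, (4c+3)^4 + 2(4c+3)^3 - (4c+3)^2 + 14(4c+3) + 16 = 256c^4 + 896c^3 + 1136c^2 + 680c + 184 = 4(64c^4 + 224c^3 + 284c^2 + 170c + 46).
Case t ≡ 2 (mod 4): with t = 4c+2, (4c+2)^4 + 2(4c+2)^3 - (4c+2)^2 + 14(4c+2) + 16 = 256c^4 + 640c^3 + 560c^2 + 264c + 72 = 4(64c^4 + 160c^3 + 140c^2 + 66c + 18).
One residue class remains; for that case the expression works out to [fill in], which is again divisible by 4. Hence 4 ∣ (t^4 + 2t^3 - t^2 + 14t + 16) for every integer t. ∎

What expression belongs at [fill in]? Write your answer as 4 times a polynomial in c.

4(64c^4 + 96c^3 + 44c^2 + 22c + 8)

The residues treated are {0, 3, 2}, so the missing case is t ≡ 1 (mod 4); write t = 4c+1.
Then (4c+1)^4 + 2(4c+1)^3 - (4c+1)^2 + 14(4c+1) + 16 = 256c^4 + 384c^3 + 176c^2 + 88c + 32 = 4(64c^4 + 96c^3 + 44c^2 + 22c + 8).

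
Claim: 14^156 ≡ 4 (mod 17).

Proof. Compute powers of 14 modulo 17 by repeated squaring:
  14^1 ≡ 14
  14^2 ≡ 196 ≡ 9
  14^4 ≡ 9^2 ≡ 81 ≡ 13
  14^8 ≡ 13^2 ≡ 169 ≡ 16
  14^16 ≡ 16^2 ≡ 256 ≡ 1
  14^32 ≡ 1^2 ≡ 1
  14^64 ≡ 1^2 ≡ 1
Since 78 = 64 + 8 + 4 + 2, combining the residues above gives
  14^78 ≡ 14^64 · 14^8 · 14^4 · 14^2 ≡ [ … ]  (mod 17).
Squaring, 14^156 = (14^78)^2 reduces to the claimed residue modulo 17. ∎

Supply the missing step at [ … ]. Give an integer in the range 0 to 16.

Multiply the listed residues: 1 · 16 · 13 · 9 = 16 → 208 → 1872.
Reducing modulo 17: 1872 = 110·17 + 2, so 14^78 ≡ 2.

2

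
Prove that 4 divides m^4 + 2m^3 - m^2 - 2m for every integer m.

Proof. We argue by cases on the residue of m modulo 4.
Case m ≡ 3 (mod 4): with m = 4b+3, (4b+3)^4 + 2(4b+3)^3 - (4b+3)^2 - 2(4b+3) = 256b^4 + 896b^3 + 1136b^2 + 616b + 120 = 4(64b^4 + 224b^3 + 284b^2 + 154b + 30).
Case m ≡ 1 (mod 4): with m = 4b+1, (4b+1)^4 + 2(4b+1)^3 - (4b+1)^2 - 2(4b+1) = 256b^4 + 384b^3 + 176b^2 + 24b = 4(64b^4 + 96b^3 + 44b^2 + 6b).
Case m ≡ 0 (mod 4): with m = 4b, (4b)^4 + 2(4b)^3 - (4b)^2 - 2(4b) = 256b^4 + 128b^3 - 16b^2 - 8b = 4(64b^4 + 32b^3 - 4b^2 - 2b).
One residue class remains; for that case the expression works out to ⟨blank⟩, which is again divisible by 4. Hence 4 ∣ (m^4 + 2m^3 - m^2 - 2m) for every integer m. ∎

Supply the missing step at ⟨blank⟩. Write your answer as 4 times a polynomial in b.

The residues treated are {3, 1, 0}, so the missing case is m ≡ 2 (mod 4); write m = 4b+2.
Then (4b+2)^4 + 2(4b+2)^3 - (4b+2)^2 - 2(4b+2) = 256b^4 + 640b^3 + 560b^2 + 200b + 24 = 4(64b^4 + 160b^3 + 140b^2 + 50b + 6).

4(64b^4 + 160b^3 + 140b^2 + 50b + 6)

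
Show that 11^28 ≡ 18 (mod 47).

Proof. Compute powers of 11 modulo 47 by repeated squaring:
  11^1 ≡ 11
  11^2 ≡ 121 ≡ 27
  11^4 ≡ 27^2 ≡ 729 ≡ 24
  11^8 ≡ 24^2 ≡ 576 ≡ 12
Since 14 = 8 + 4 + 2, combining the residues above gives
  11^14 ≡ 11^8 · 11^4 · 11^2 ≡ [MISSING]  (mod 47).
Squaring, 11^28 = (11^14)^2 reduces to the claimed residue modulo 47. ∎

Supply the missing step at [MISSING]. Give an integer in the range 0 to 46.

Multiply the listed residues: 12 · 24 · 27 = 288 → 7776.
Reducing modulo 47: 7776 = 165·47 + 21, so 11^14 ≡ 21.

21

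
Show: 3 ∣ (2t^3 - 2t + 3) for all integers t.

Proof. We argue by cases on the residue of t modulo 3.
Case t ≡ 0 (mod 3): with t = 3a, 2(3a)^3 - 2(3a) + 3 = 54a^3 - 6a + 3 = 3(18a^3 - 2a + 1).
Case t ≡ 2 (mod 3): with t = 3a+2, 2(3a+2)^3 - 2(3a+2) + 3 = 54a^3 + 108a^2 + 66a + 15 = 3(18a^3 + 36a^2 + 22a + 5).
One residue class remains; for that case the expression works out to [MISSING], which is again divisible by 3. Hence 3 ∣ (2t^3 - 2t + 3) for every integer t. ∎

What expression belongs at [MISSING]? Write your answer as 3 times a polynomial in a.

Only t ≡ 1 (mod 3) is unaccounted for. Put t = 3a+1:
2(3a+1)^3 - 2(3a+1) + 3 expands to 54a^3 + 54a^2 + 12a + 3,
and factoring out 3 leaves 3(18a^3 + 18a^2 + 4a + 1).

3(18a^3 + 18a^2 + 4a + 1)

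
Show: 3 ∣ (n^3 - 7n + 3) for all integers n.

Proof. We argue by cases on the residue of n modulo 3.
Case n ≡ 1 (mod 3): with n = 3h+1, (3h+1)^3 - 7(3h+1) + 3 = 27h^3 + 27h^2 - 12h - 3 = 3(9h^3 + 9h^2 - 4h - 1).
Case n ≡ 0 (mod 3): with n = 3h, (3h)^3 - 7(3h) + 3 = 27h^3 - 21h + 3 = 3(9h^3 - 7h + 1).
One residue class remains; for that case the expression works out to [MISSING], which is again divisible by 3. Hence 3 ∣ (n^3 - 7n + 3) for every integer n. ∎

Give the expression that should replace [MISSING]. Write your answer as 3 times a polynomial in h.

3(9h^3 + 18h^2 + 5h - 1)

The residues treated are {1, 0}, so the missing case is n ≡ 2 (mod 3); write n = 3h+2.
Then (3h+2)^3 - 7(3h+2) + 3 = 27h^3 + 54h^2 + 15h - 3 = 3(9h^3 + 18h^2 + 5h - 1).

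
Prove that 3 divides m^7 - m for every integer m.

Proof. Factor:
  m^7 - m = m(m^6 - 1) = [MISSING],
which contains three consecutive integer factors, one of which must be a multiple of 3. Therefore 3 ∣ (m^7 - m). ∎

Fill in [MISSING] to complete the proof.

m^6 - 1 = (m^2 - 1)(m^4 + m^2 + 1), and m^2 - 1 = (m-1)(m+1).
So m(m^6 - 1) = (m - 1)m(m + 1)(m^4 + m^2 + 1).

(m - 1)m(m + 1)(m^4 + m^2 + 1)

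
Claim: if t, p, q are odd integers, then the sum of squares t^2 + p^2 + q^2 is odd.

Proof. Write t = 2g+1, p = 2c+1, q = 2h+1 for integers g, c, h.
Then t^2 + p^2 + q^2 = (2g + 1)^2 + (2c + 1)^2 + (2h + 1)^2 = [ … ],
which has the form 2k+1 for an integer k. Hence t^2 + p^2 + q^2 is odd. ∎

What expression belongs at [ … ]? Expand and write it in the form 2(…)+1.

2(2c^2 + 2c + 2g^2 + 2g + 2h^2 + 2h + 1) + 1

Expanding: (2g + 1)^2 + (2c + 1)^2 + (2h + 1)^2 = 4c^2 + 4c + 4g^2 + 4g + 4h^2 + 4h + 3.
Every term except the constant is even, so this is 2(2c^2 + 2c + 2g^2 + 2g + 2h^2 + 2h + 1) + 1,
and 2c^2 + 2c + 2g^2 + 2g + 2h^2 + 2h + 1 ∈ ℤ gives the required form.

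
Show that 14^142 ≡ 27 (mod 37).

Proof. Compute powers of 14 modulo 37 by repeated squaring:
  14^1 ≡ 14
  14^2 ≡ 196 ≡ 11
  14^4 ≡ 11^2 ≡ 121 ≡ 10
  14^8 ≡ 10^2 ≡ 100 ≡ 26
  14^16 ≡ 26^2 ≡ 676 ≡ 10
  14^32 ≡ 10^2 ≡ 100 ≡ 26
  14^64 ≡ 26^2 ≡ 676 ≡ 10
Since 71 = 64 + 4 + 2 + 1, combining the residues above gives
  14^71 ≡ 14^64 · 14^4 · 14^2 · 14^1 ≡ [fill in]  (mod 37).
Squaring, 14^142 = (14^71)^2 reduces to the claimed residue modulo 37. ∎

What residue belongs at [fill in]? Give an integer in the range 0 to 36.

14^64 · 14^4 · 14^2 · 14^1 ≡ 10 · 10 · 11 · 14 = 15400.
15400 mod 37 = 8, so 14^71 ≡ 8 (mod 37).

8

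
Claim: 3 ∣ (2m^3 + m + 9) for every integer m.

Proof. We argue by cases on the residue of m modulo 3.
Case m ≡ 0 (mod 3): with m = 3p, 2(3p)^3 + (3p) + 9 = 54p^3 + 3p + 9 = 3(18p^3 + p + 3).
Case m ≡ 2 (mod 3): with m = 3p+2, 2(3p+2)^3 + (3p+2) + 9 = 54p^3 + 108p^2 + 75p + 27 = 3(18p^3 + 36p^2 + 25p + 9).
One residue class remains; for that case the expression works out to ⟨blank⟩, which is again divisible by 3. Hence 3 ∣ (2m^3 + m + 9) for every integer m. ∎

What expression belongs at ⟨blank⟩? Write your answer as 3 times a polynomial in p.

Only m ≡ 1 (mod 3) is unaccounted for. Put m = 3p+1:
2(3p+1)^3 + (3p+1) + 9 expands to 54p^3 + 54p^2 + 21p + 12,
and factoring out 3 leaves 3(18p^3 + 18p^2 + 7p + 4).

3(18p^3 + 18p^2 + 7p + 4)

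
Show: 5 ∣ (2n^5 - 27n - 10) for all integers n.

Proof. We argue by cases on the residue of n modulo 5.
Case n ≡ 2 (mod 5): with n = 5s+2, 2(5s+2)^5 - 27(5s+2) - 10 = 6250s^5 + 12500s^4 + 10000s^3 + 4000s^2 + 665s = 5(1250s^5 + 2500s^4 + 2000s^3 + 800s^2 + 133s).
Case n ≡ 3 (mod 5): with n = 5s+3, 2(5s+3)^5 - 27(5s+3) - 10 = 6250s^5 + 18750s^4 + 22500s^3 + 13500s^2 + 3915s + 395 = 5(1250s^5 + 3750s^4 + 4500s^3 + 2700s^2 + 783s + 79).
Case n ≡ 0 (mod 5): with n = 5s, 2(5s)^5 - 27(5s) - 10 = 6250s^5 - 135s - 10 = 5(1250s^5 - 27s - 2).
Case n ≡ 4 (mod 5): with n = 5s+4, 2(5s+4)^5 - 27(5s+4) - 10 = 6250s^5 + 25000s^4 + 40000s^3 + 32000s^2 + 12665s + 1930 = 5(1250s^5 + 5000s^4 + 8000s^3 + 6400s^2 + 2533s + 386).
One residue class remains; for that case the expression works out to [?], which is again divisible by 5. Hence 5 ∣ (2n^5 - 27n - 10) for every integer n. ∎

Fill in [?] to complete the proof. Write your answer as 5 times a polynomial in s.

The residues treated are {2, 3, 0, 4}, so the missing case is n ≡ 1 (mod 5); write n = 5s+1.
Then 2(5s+1)^5 - 27(5s+1) - 10 = 6250s^5 + 6250s^4 + 2500s^3 + 500s^2 - 85s - 35 = 5(1250s^5 + 1250s^4 + 500s^3 + 100s^2 - 17s - 7).

5(1250s^5 + 1250s^4 + 500s^3 + 100s^2 - 17s - 7)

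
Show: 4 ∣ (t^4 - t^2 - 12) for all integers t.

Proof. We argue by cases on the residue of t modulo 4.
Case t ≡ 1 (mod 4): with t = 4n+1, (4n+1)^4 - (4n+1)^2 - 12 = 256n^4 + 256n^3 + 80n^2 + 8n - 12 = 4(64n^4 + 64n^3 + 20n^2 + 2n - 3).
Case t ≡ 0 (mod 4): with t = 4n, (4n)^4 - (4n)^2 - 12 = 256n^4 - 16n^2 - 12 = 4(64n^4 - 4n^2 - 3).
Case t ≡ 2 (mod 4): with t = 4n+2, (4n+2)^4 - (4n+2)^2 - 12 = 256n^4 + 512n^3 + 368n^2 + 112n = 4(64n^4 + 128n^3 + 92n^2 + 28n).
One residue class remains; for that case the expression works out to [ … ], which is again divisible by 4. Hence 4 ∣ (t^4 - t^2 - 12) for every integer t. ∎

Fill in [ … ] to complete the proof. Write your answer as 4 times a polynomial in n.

Only t ≡ 3 (mod 4) is unaccounted for. Put t = 4n+3:
(4n+3)^4 - (4n+3)^2 - 12 expands to 256n^4 + 768n^3 + 848n^2 + 408n + 60,
and factoring out 4 leaves 4(64n^4 + 192n^3 + 212n^2 + 102n + 15).

4(64n^4 + 192n^3 + 212n^2 + 102n + 15)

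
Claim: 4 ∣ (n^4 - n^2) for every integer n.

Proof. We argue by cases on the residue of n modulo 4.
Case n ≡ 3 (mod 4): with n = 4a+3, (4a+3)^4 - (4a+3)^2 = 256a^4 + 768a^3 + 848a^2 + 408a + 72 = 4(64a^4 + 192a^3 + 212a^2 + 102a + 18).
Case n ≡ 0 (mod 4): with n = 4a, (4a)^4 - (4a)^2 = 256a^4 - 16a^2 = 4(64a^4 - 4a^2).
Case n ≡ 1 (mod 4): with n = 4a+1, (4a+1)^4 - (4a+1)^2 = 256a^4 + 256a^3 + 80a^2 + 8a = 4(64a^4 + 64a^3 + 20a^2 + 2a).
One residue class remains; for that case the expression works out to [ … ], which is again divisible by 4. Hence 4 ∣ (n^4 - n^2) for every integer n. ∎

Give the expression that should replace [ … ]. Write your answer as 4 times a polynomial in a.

4(64a^4 + 128a^3 + 92a^2 + 28a + 3)

Only n ≡ 2 (mod 4) is unaccounted for. Put n = 4a+2:
(4a+2)^4 - (4a+2)^2 expands to 256a^4 + 512a^3 + 368a^2 + 112a + 12,
and factoring out 4 leaves 4(64a^4 + 128a^3 + 92a^2 + 28a + 3).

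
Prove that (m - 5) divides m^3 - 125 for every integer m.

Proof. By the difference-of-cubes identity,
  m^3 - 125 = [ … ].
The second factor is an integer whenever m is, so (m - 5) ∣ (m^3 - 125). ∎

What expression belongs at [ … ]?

(m - 5)(m^2 + 5m + 25)

a^3 - b^3 = (a - b)(a^2 + ab + b^2). With a = m, b = 5:
m^3 - 125 = (m - 5)(m^2 + 5m + 25).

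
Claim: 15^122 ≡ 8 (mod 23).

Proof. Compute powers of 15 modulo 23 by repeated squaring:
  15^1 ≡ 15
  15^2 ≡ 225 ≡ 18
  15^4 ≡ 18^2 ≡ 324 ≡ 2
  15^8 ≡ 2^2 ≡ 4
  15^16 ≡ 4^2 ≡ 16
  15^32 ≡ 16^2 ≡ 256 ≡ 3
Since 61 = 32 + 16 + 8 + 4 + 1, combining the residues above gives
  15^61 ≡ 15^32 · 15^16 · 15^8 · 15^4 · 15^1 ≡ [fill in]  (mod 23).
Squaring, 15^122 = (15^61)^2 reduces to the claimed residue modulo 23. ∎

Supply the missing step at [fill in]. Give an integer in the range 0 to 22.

10

Multiply the listed residues: 3 · 16 · 4 · 2 · 15 = 48 → 192 → 384 → 5760.
Reducing modulo 23: 5760 = 250·23 + 10, so 15^61 ≡ 10.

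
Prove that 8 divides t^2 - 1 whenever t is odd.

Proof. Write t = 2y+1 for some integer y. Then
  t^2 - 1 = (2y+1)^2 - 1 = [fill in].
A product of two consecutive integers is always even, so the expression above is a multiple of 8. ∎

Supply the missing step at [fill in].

(2y+1)^2 - 1 = 4y^2 + 4y + 1 - 1 = 4y^2 + 4y = 4y(y+1).
Since y and y+1 are consecutive, y(y+1) is even, and 4·(even) is a multiple of 8.

4y(y + 1)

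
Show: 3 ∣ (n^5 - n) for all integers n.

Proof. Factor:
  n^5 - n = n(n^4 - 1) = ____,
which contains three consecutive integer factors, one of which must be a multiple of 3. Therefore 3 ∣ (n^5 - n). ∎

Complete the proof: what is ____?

n^4 - 1 = (n^2 - 1)(n^2 + 1), and n^2 - 1 = (n-1)(n+1).
So n(n^4 - 1) = (n - 1)n(n + 1)(n^2 + 1).

(n - 1)n(n + 1)(n^2 + 1)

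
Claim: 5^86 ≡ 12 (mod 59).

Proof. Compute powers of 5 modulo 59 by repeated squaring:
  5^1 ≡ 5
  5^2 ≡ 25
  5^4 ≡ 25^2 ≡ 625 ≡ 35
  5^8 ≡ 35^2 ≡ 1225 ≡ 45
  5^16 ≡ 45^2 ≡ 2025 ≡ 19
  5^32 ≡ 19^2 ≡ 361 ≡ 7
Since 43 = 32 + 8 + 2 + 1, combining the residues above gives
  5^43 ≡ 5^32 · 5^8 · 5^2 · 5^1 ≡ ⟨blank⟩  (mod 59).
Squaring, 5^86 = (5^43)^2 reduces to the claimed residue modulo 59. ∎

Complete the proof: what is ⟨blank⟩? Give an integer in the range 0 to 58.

22

Multiply the listed residues: 7 · 45 · 25 · 5 = 315 → 7875 → 39375.
Reducing modulo 59: 39375 = 667·59 + 22, so 5^43 ≡ 22.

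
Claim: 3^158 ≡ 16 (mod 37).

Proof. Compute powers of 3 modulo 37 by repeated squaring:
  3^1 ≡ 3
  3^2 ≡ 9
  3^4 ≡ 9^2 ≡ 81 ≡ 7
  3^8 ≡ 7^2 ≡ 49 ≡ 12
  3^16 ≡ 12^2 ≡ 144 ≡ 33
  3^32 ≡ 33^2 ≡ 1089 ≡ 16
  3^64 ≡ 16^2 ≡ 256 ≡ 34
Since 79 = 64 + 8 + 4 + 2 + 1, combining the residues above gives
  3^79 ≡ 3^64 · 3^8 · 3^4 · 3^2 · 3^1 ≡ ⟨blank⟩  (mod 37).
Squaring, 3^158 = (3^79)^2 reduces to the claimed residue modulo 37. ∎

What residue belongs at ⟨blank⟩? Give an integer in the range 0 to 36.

3^64 · 3^8 · 3^4 · 3^2 · 3^1 ≡ 34 · 12 · 7 · 9 · 3 = 77112.
77112 mod 37 = 4, so 3^79 ≡ 4 (mod 37).

4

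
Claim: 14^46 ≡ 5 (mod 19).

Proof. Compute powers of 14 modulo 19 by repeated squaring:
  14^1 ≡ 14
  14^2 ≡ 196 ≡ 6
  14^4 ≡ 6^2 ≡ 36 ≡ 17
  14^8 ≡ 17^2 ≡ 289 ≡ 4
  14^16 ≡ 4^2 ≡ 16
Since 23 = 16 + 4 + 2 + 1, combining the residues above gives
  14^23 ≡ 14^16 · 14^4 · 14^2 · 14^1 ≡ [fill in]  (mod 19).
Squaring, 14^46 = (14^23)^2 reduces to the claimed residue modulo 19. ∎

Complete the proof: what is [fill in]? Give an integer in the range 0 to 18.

10

Multiply the listed residues: 16 · 17 · 6 · 14 = 272 → 1632 → 22848.
Reducing modulo 19: 22848 = 1202·19 + 10, so 14^23 ≡ 10.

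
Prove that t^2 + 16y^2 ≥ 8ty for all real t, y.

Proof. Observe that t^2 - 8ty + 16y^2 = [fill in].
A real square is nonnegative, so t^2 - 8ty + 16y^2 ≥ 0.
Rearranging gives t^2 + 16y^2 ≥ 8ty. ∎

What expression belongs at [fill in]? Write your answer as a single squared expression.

(t - 4y)^2

t^2 - 8ty + 16y^2 is a perfect-square trinomial: the outer terms are (t)^2 and (4y)^2, and the cross term is -2·t·4y.
So t^2 - 8ty + 16y^2 = (t - 4y)^2 ≥ 0.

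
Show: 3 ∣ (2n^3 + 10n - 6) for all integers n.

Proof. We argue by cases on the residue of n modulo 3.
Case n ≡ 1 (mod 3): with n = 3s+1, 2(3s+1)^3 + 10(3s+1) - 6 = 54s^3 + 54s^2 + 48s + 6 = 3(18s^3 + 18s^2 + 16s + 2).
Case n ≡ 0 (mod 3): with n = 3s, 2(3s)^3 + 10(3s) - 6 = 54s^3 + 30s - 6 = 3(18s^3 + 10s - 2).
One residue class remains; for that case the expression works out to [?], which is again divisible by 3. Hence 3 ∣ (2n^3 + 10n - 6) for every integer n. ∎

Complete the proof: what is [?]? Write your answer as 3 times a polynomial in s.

The residues treated are {1, 0}, so the missing case is n ≡ 2 (mod 3); write n = 3s+2.
Then 2(3s+2)^3 + 10(3s+2) - 6 = 54s^3 + 108s^2 + 102s + 30 = 3(18s^3 + 36s^2 + 34s + 10).

3(18s^3 + 36s^2 + 34s + 10)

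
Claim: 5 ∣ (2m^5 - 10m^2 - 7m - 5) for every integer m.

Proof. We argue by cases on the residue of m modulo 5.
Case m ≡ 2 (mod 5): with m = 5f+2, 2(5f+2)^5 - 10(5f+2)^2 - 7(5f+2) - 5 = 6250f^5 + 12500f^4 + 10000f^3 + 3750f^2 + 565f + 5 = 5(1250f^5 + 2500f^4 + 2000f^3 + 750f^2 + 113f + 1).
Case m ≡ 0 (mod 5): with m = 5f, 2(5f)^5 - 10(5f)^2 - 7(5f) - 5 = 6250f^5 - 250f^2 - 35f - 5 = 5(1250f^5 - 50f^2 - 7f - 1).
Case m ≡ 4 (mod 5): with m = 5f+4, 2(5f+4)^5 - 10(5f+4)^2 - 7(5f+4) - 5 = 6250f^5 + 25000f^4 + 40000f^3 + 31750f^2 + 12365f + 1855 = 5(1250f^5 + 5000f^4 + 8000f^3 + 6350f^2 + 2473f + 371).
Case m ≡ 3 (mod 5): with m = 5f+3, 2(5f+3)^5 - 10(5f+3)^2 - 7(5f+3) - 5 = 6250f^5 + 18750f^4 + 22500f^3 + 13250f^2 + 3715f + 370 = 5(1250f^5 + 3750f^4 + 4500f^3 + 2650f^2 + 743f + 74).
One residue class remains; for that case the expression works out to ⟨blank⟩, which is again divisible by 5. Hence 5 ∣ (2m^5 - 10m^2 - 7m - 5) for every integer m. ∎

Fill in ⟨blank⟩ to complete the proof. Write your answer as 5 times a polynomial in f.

The residues treated are {2, 0, 4, 3}, so the missing case is m ≡ 1 (mod 5); write m = 5f+1.
Then 2(5f+1)^5 - 10(5f+1)^2 - 7(5f+1) - 5 = 6250f^5 + 6250f^4 + 2500f^3 + 250f^2 - 85f - 20 = 5(1250f^5 + 1250f^4 + 500f^3 + 50f^2 - 17f - 4).

5(1250f^5 + 1250f^4 + 500f^3 + 50f^2 - 17f - 4)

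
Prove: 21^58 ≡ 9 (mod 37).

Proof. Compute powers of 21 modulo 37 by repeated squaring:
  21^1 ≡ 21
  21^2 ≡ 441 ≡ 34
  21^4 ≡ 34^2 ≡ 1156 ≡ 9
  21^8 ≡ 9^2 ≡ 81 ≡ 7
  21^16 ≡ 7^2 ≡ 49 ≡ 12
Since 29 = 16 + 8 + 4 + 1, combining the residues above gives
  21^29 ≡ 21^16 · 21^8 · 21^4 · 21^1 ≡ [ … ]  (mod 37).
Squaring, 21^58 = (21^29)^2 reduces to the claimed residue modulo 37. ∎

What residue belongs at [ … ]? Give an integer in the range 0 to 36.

Multiply the listed residues: 12 · 7 · 9 · 21 = 84 → 756 → 15876.
Reducing modulo 37: 15876 = 429·37 + 3, so 21^29 ≡ 3.

3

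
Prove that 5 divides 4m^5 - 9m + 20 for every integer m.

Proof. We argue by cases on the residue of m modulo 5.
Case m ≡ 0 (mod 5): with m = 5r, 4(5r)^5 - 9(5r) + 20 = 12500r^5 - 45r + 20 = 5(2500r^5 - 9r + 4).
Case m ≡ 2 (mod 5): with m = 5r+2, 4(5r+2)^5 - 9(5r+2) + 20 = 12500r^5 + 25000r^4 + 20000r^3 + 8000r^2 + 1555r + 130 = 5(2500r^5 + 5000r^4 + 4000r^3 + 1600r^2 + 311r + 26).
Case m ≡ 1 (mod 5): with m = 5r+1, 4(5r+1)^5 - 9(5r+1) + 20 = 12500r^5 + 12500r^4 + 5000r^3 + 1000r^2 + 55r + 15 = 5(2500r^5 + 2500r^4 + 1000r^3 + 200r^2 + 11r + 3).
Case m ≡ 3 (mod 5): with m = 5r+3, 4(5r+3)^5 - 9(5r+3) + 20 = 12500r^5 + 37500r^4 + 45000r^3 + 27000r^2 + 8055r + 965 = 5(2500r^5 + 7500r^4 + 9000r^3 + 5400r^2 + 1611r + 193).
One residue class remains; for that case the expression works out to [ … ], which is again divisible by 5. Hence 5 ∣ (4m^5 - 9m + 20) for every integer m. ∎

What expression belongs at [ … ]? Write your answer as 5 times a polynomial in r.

The residues treated are {0, 2, 1, 3}, so the missing case is m ≡ 4 (mod 5); write m = 5r+4.
Then 4(5r+4)^5 - 9(5r+4) + 20 = 12500r^5 + 50000r^4 + 80000r^3 + 64000r^2 + 25555r + 4080 = 5(2500r^5 + 10000r^4 + 16000r^3 + 12800r^2 + 5111r + 816).

5(2500r^5 + 10000r^4 + 16000r^3 + 12800r^2 + 5111r + 816)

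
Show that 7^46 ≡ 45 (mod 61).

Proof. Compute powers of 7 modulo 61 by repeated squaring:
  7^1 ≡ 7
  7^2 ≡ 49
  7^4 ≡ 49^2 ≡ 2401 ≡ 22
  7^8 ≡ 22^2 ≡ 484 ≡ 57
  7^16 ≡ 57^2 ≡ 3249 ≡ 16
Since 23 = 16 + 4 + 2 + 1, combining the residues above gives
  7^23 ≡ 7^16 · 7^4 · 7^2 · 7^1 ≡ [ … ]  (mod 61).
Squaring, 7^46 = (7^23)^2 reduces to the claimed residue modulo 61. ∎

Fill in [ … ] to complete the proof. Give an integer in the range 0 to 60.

7^16 · 7^4 · 7^2 · 7^1 ≡ 16 · 22 · 49 · 7 = 120736.
120736 mod 61 = 17, so 7^23 ≡ 17 (mod 61).

17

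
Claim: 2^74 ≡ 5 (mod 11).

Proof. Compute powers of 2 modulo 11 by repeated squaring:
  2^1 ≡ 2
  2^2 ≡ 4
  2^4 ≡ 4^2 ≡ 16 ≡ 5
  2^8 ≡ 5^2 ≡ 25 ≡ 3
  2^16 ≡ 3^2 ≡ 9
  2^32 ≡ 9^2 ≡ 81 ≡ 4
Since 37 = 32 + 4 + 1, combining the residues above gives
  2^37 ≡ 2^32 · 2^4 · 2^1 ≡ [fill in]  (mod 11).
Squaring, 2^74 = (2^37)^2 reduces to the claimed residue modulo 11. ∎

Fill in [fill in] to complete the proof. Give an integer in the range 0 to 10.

2^32 · 2^4 · 2^1 ≡ 4 · 5 · 2 = 40.
40 mod 11 = 7, so 2^37 ≡ 7 (mod 11).

7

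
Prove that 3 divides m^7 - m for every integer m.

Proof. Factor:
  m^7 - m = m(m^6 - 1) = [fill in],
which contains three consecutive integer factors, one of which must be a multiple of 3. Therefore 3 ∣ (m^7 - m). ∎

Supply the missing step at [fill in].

m^6 - 1 = (m^2 - 1)(m^4 + m^2 + 1), and m^2 - 1 = (m-1)(m+1).
So m(m^6 - 1) = (m - 1)m(m + 1)(m^4 + m^2 + 1).

(m - 1)m(m + 1)(m^4 + m^2 + 1)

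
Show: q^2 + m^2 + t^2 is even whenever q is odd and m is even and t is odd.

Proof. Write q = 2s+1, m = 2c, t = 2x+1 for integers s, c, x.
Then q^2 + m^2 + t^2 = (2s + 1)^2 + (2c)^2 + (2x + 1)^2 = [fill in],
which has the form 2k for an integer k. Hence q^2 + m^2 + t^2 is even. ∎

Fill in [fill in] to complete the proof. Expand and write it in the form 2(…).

2(2c^2 + 2s^2 + 2s + 2x^2 + 2x + 1)

Expanding: (2s + 1)^2 + (2c)^2 + (2x + 1)^2 = 4c^2 + 4s^2 + 4s + 4x^2 + 4x + 2.
Every term is even; pulling out the factor of 2 gives 2(2c^2 + 2s^2 + 2s + 2x^2 + 2x + 1).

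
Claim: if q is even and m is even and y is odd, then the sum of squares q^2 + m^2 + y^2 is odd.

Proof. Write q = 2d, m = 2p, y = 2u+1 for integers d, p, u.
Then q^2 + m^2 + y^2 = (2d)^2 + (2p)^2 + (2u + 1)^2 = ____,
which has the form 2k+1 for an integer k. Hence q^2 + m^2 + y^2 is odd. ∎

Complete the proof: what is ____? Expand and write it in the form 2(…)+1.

2(2d^2 + 2p^2 + 2u^2 + 2u) + 1

(2d)^2 + (2p)^2 + (2u + 1)^2 = 4d^2 + 4p^2 + 4u^2 + 4u + 1
= 2(2d^2 + 2p^2 + 2u^2 + 2u) + 1.
Since 2d^2 + 2p^2 + 2u^2 + 2u is an integer, the sum of squares is of the form 2k+1 for an integer k.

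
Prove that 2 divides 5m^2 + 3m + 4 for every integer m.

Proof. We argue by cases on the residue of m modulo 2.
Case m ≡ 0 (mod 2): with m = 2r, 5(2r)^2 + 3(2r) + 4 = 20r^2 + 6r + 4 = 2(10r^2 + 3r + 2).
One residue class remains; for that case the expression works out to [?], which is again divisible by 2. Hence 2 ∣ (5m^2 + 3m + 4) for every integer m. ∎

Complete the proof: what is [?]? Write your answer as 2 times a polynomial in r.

The residues treated are {0}, so the missing case is m ≡ 1 (mod 2); write m = 2r+1.
Then 5(2r+1)^2 + 3(2r+1) + 4 = 20r^2 + 26r + 12 = 2(10r^2 + 13r + 6).

2(10r^2 + 13r + 6)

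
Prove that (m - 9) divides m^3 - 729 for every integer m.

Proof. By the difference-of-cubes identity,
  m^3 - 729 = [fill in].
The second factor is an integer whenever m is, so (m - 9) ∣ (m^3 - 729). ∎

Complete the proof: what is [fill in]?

(m - 9)(m^2 + 9m + 81)

a^3 - b^3 = (a - b)(a^2 + ab + b^2). With a = m, b = 9:
m^3 - 729 = (m - 9)(m^2 + 9m + 81).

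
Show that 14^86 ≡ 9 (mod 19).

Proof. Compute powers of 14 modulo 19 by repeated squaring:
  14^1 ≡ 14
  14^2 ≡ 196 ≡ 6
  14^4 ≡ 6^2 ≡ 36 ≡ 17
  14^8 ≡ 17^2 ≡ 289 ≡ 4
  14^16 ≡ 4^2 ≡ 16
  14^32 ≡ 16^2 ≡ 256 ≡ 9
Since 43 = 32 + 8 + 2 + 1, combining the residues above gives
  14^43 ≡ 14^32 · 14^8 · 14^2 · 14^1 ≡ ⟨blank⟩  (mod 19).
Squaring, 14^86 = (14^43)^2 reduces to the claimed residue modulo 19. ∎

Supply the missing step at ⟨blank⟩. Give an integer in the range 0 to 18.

3

14^32 · 14^8 · 14^2 · 14^1 ≡ 9 · 4 · 6 · 14 = 3024.
3024 mod 19 = 3, so 14^43 ≡ 3 (mod 19).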